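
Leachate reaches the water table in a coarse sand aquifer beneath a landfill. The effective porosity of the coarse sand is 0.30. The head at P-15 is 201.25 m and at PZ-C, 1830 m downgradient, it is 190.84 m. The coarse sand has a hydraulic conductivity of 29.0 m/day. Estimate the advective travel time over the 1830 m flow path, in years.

Hydraulic gradient i = (201.25 − 190.84) / 1830 = 10.41 / 1830 = 0.005689.
Darcy flux q = K · i = 29.00 × 0.005689 = 0.1650 m/day.
Seepage velocity v = q / n_e = 0.1650 / 0.30 = 0.5499 m/day.
Travel time t = L / v = 1830 / 0.5499 = 3328 days = 9.111 years.

9.11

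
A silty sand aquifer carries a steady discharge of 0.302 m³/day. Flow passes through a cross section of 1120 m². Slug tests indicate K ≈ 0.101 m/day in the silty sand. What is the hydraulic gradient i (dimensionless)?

From Q = K·A·i, i = Q / (K·A) = 0.302 / (0.1010 × 1120) = 0.002670.

0.00267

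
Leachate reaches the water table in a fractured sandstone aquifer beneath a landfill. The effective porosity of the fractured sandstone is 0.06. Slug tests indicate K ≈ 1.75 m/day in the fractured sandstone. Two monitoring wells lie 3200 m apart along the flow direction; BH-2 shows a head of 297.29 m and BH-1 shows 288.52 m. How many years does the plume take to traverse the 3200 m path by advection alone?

Hydraulic gradient i = (297.29 − 288.52) / 3200 = 8.77 / 3200 = 0.002741.
Darcy flux q = K · i = 1.750 × 0.002741 = 0.004796 m/day.
Seepage velocity v = q / n_e = 0.004796 / 0.06 = 0.07993 m/day.
Travel time t = L / v = 3200 / 0.07993 = 40033 days = 109.6 years.

110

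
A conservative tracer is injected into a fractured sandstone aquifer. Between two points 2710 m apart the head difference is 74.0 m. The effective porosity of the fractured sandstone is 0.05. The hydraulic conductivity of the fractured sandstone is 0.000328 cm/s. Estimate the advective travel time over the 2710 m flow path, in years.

47.9

Convert K: 0.000328 cm/s × 864 = 0.2834 m/day.
Hydraulic gradient i = Δh / L = 74.0 / 2710 = 0.02731.
Darcy flux q = K · i = 0.2834 × 0.02731 = 0.007738 m/day.
Seepage velocity v = q / n_e = 0.007738 / 0.05 = 0.1548 m/day.
Travel time t = L / v = 2710 / 0.1548 = 17510 days = 47.94 years.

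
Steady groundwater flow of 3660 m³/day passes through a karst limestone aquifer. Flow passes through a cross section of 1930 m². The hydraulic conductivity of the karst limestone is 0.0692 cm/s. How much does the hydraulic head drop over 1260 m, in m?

Convert K: 0.0692 cm/s × 864 = 59.79 m/day.
From Q = K·A·i, i = Q / (K·A) = 3660 / (59.79 × 1930) = 0.03172.
Head loss Δh = i · L = 0.03172 × 1260 = 39.96 m.

40.0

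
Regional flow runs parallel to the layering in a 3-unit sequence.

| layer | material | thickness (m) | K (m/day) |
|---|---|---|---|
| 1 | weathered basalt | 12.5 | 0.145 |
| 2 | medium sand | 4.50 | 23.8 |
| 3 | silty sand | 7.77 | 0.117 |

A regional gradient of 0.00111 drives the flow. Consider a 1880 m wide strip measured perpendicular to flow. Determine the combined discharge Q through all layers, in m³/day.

229

Flow is parallel to layering, so each bed carries its own Darcy discharge and the transmissivities add.
Σ(K_i·b_i) = 0.145×12.5 + 23.8×4.50 + 0.117×7.77 = 109.8 m²/day.
Hydraulic gradient i = 0.00111.
Q = Σ(K_i·b_i) · W · i = 109.8 × 1880 × 0.001110 = 229.2 m³/day.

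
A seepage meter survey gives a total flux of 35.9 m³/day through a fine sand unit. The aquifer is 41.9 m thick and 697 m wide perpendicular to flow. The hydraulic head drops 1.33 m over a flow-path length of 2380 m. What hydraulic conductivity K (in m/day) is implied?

2.20

Cross-sectional area A = 697 × 41.9 = 29204 m².
Hydraulic gradient i = Δh / L = 1.33 / 2380 = 0.0005588.
From Q = K·A·i, K = Q / (A·i) = 35.9 / (29204 × 0.0005588) = 2.200 m/day.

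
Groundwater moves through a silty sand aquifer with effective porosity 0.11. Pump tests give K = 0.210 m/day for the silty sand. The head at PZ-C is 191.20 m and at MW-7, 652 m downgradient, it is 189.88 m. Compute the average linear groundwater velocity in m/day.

0.00387

Hydraulic gradient i = (191.20 − 189.88) / 652 = 1.32 / 652 = 0.002025.
Darcy flux q = K · i = 0.2100 × 0.002025 = 0.0004252 m/day.
Seepage velocity v = q / n_e = 0.0004252 / 0.11 = 0.003865 m/day.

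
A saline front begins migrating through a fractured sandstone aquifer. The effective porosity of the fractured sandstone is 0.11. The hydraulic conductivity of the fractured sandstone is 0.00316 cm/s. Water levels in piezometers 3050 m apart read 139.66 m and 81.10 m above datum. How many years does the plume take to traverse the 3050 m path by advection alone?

Convert K: 0.00316 cm/s × 864 = 2.730 m/day.
Hydraulic gradient i = (139.66 − 81.10) / 3050 = 58.56 / 3050 = 0.01920.
Darcy flux q = K · i = 2.730 × 0.01920 = 0.05242 m/day.
Seepage velocity v = q / n_e = 0.05242 / 0.11 = 0.4766 m/day.
Travel time t = L / v = 3050 / 0.4766 = 6400 days = 17.52 years.

17.5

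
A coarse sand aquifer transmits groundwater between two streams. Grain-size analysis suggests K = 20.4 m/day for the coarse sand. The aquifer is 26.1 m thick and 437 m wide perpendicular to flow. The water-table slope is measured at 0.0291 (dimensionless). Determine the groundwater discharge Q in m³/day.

Cross-sectional area A = 437 × 26.1 = 11406 m².
Hydraulic gradient i = 0.0291.
Darcy's law: Q = K · A · i = 20.40 × 11406 × 0.02910 = 6771 m³/day.

6770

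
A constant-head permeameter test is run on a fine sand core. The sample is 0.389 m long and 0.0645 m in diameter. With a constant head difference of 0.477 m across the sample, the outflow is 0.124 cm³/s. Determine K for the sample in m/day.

2.67

Cross-sectional area A = π·(d/2)² = π × (0.0645/2)² = 0.003267 m².
Convert discharge: 0.124 cm³/s = 1.240e-07 m³/s.
Darcy's law rearranged: K = Q·L / (A·Δh) = 1.240e-07 × 0.389 / (0.003267 × 0.477) = 3.095e-05 m/s = 2.674 m/day.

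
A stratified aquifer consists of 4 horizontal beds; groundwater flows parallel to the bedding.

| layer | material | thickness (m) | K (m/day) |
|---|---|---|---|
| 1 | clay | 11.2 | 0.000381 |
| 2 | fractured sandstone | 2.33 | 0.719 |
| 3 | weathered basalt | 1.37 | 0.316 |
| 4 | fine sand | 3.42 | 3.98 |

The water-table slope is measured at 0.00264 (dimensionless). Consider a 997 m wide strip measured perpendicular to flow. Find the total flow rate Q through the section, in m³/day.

41.4

Flow is parallel to layering, so each bed carries its own Darcy discharge and the transmissivities add.
Σ(K_i·b_i) = 0.000381×11.2 + 0.719×2.33 + 0.316×1.37 + 3.98×3.42 = 15.72 m²/day.
Hydraulic gradient i = 0.00264.
Q = Σ(K_i·b_i) · W · i = 15.72 × 997 × 0.002640 = 41.39 m³/day.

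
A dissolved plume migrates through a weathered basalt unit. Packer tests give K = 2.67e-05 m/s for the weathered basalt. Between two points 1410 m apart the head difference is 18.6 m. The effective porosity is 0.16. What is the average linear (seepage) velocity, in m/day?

0.190

Convert K: 2.67e-05 m/s × 86400 = 2.307 m/day.
Hydraulic gradient i = Δh / L = 18.6 / 1410 = 0.01319.
Darcy flux q = K · i = 2.307 × 0.01319 = 0.03043 m/day.
Seepage velocity v = q / n_e = 0.03043 / 0.16 = 0.1902 m/day.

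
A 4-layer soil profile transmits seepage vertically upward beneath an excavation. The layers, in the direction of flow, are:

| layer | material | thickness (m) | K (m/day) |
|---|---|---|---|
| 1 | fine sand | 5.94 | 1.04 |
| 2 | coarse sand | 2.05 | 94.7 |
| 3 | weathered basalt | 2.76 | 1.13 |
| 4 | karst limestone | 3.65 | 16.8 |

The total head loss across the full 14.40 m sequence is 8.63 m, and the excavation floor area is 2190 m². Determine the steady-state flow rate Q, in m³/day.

Flow is perpendicular to layering, so the layers act in series and the equivalent K is the thickness-weighted harmonic mean.
Total thickness L = 5.94 + 2.05 + 2.76 + 3.65 = 14.40 m.
Σ(b_i/K_i) = 5.94/1.04 + 2.05/94.7 + 2.76/1.13 + 3.65/16.8 = 8.393 d.
K_eq = L / Σ(b_i/K_i) = 14.40 / 8.393 = 1.716 m/day.
Q = K_eq · A · (Δh/L) = 1.716 × 2190 × (8.63/14.40) = 2252 m³/day.

2250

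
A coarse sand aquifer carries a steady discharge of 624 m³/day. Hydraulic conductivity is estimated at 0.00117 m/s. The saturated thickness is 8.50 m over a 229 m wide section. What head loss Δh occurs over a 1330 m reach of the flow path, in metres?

Convert K: 0.00117 m/s × 86400 = 101.1 m/day.
Cross-sectional area A = 229 × 8.50 = 1946 m².
From Q = K·A·i, i = Q / (K·A) = 624 / (101.1 × 1946) = 0.003171.
Head loss Δh = i · L = 0.003171 × 1330 = 4.218 m.

4.22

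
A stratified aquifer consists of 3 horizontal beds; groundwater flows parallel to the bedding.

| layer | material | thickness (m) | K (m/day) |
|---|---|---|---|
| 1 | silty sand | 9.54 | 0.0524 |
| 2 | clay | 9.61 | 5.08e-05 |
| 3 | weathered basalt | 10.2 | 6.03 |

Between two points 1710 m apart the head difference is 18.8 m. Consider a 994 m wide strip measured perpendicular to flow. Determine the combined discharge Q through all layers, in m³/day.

Flow is parallel to layering, so each bed carries its own Darcy discharge and the transmissivities add.
Σ(K_i·b_i) = 0.0524×9.54 + 5.08e-05×9.61 + 6.03×10.2 = 62.01 m²/day.
Hydraulic gradient i = Δh / L = 18.8 / 1710 = 0.01099.
Q = Σ(K_i·b_i) · W · i = 62.01 × 994 × 0.01099 = 677.6 m³/day.

678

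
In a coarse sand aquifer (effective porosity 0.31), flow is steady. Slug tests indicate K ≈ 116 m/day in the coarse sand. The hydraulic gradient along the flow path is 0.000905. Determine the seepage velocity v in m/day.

0.339

Hydraulic gradient i = 0.000905.
Darcy flux q = K · i = 116.0 × 0.0009050 = 0.1050 m/day.
Seepage velocity v = q / n_e = 0.1050 / 0.31 = 0.3386 m/day.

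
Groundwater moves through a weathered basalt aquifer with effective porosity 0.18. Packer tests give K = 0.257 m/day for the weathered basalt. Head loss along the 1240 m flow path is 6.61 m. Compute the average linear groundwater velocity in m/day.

Hydraulic gradient i = Δh / L = 6.61 / 1240 = 0.005331.
Darcy flux q = K · i = 0.2570 × 0.005331 = 0.001370 m/day.
Seepage velocity v = q / n_e = 0.001370 / 0.18 = 0.007611 m/day.

0.00761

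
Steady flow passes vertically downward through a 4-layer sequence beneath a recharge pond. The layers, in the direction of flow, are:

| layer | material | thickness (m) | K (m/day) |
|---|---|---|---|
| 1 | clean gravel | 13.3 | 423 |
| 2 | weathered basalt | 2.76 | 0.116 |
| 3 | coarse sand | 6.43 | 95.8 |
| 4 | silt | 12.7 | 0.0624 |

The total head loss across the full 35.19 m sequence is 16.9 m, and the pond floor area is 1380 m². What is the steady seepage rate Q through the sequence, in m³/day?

Flow is perpendicular to layering, so the layers act in series and the equivalent K is the thickness-weighted harmonic mean.
Total thickness L = 13.3 + 2.76 + 6.43 + 12.7 = 35.19 m.
Σ(b_i/K_i) = 13.3/423 + 2.76/0.116 + 6.43/95.8 + 12.7/0.0624 = 227.4 d.
K_eq = L / Σ(b_i/K_i) = 35.19 / 227.4 = 0.1547 m/day.
Q = K_eq · A · (Δh/L) = 0.1547 × 1380 × (16.9/35.19) = 102.6 m³/day.

103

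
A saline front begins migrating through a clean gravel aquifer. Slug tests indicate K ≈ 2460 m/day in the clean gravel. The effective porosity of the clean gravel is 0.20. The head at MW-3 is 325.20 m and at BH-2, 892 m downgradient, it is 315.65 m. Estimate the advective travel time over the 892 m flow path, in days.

Hydraulic gradient i = (325.20 − 315.65) / 892 = 9.55 / 892 = 0.01071.
Darcy flux q = K · i = 2460 × 0.01071 = 26.34 m/day.
Seepage velocity v = q / n_e = 26.34 / 0.20 = 131.7 m/day.
Travel time t = L / v = 892 / 131.7 = 6.774 days.

6.77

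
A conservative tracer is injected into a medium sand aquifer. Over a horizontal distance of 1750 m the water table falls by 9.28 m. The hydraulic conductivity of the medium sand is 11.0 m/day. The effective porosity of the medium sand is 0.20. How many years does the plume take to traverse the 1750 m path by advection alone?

16.4

Hydraulic gradient i = Δh / L = 9.28 / 1750 = 0.005303.
Darcy flux q = K · i = 11.00 × 0.005303 = 0.05833 m/day.
Seepage velocity v = q / n_e = 0.05833 / 0.20 = 0.2917 m/day.
Travel time t = L / v = 1750 / 0.2917 = 6000 days = 16.43 years.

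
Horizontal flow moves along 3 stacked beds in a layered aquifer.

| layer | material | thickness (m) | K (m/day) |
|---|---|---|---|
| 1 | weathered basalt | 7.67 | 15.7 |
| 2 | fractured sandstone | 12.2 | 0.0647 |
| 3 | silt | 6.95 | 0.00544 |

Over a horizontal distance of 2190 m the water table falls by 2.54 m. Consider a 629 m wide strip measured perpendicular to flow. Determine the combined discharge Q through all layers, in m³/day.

Flow is parallel to layering, so each bed carries its own Darcy discharge and the transmissivities add.
Σ(K_i·b_i) = 15.7×7.67 + 0.0647×12.2 + 0.00544×6.95 = 121.2 m²/day.
Hydraulic gradient i = Δh / L = 2.54 / 2190 = 0.001160.
Q = Σ(K_i·b_i) · W · i = 121.2 × 629 × 0.001160 = 88.45 m³/day.

88.5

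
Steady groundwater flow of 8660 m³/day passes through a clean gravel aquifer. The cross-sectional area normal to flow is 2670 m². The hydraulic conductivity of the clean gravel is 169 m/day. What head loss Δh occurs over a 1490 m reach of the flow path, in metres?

From Q = K·A·i, i = Q / (K·A) = 8660 / (169.0 × 2670) = 0.01919.
Head loss Δh = i · L = 0.01919 × 1490 = 28.60 m.

28.6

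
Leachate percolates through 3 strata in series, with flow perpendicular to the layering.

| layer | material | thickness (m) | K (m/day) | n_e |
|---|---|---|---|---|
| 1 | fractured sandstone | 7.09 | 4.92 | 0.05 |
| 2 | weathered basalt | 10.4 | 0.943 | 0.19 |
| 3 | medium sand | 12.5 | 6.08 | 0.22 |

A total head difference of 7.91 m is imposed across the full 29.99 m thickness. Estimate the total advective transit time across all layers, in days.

With flow normal to the layers, continuity requires the same specific discharge q through every layer.
Σ(b_i/K_i) = 7.09/4.92 + 10.4/0.943 + 12.5/6.08 = 14.53 d.
q = Δh / Σ(b_i/K_i) = 7.91 / 14.53 = 0.5446 m/day.
In each layer the seepage velocity is v_i = q/n_i, so the layer transit time is t_i = b_i·n_i / q:
  layer 1 (fractured sandstone): t_1 = 7.09 × 0.05 / 0.5446 = 0.6510 d
  layer 2 (weathered basalt): t_2 = 10.4 × 0.19 / 0.5446 = 3.629 d
  layer 3 (medium sand): t_3 = 12.5 × 0.22 / 0.5446 = 5.050 d
Total t = Σ t_i = 9.330 days.

9.33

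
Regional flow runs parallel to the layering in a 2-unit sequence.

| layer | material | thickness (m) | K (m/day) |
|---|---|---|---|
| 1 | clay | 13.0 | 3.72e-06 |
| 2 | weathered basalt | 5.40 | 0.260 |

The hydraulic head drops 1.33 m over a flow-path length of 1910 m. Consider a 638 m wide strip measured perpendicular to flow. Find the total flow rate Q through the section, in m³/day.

0.624

Flow is parallel to layering, so each bed carries its own Darcy discharge and the transmissivities add.
Σ(K_i·b_i) = 3.72e-06×13.0 + 0.260×5.40 = 1.404 m²/day.
Hydraulic gradient i = Δh / L = 1.33 / 1910 = 0.0006963.
Q = Σ(K_i·b_i) · W · i = 1.404 × 638 × 0.0006963 = 0.6238 m³/day.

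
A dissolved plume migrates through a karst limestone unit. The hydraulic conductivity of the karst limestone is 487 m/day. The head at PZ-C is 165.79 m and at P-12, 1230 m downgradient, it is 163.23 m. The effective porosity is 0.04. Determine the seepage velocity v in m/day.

Hydraulic gradient i = (165.79 − 163.23) / 1230 = 2.56 / 1230 = 0.002081.
Darcy flux q = K · i = 487.0 × 0.002081 = 1.014 m/day.
Seepage velocity v = q / n_e = 1.014 / 0.04 = 25.34 m/day.

25.3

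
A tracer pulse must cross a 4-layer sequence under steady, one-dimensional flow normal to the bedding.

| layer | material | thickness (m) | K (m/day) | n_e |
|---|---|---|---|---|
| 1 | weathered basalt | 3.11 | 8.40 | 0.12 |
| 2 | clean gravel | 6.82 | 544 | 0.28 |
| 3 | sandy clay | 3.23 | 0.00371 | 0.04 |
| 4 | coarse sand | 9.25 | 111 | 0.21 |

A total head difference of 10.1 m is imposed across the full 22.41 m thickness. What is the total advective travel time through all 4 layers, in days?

With flow normal to the layers, continuity requires the same specific discharge q through every layer.
Σ(b_i/K_i) = 3.11/8.40 + 6.82/544 + 3.23/0.00371 + 9.25/111 = 871.1 d.
q = Δh / Σ(b_i/K_i) = 10.1 / 871.1 = 0.01159 m/day.
In each layer the seepage velocity is v_i = q/n_i, so the layer transit time is t_i = b_i·n_i / q:
  layer 1 (weathered basalt): t_1 = 3.11 × 0.12 / 0.01159 = 32.19 d
  layer 2 (clean gravel): t_2 = 6.82 × 0.28 / 0.01159 = 164.7 d
  layer 3 (sandy clay): t_3 = 3.23 × 0.04 / 0.01159 = 11.14 d
  layer 4 (coarse sand): t_4 = 9.25 × 0.21 / 0.01159 = 167.5 d
Total t = Σ t_i = 375.6 days.

376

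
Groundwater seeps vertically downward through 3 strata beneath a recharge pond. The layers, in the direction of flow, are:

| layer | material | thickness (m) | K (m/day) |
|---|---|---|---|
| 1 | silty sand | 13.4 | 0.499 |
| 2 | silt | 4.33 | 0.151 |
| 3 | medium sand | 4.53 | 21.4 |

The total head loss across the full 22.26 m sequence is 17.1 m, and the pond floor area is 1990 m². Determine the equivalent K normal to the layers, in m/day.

0.399

Flow is perpendicular to layering, so the layers act in series and the equivalent K is the thickness-weighted harmonic mean.
Total thickness L = 13.4 + 4.33 + 4.53 = 22.26 m.
Σ(b_i/K_i) = 13.4/0.499 + 4.33/0.151 + 4.53/21.4 = 55.74 d.
K_eq = L / Σ(b_i/K_i) = 22.26 / 55.74 = 0.3993 m/day.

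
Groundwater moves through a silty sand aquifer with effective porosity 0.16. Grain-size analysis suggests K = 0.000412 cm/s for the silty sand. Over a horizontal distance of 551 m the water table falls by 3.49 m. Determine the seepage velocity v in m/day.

0.0141

Convert K: 0.000412 cm/s × 864 = 0.3560 m/day.
Hydraulic gradient i = Δh / L = 3.49 / 551 = 0.006334.
Darcy flux q = K · i = 0.3560 × 0.006334 = 0.002255 m/day.
Seepage velocity v = q / n_e = 0.002255 / 0.16 = 0.01409 m/day.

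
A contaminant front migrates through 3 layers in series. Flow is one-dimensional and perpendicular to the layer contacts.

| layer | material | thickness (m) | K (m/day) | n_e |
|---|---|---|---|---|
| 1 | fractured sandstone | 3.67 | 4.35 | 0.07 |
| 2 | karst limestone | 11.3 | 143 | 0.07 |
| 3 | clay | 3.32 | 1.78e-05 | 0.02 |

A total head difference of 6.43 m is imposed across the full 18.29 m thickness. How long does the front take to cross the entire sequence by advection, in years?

With flow normal to the layers, continuity requires the same specific discharge q through every layer.
Σ(b_i/K_i) = 3.67/4.35 + 11.3/143 + 3.32/1.78e-05 = 1.865e+05 d.
q = Δh / Σ(b_i/K_i) = 6.43 / 1.865e+05 = 3.447e-05 m/day.
In each layer the seepage velocity is v_i = q/n_i, so the layer transit time is t_i = b_i·n_i / q:
  layer 1 (fractured sandstone): t_1 = 3.67 × 0.07 / 3.447e-05 = 7452 d
  layer 2 (karst limestone): t_2 = 11.3 × 0.07 / 3.447e-05 = 22945 d
  layer 3 (clay): t_3 = 3.32 × 0.02 / 3.447e-05 = 1926 d
Total t = Σ t_i = 32323 days = 88.50 years.

88.5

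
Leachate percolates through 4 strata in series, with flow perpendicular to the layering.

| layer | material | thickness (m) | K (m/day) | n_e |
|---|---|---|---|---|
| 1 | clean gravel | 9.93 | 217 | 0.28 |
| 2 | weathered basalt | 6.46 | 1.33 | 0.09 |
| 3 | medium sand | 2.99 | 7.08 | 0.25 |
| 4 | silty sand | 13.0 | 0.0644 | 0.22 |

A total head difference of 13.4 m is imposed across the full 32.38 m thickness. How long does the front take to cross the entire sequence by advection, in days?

108

With flow normal to the layers, continuity requires the same specific discharge q through every layer.
Σ(b_i/K_i) = 9.93/217 + 6.46/1.33 + 2.99/7.08 + 13.0/0.0644 = 207.2 d.
q = Δh / Σ(b_i/K_i) = 13.4 / 207.2 = 0.06468 m/day.
In each layer the seepage velocity is v_i = q/n_i, so the layer transit time is t_i = b_i·n_i / q:
  layer 1 (clean gravel): t_1 = 9.93 × 0.28 / 0.06468 = 42.99 d
  layer 2 (weathered basalt): t_2 = 6.46 × 0.09 / 0.06468 = 8.990 d
  layer 3 (medium sand): t_3 = 2.99 × 0.25 / 0.06468 = 11.56 d
  layer 4 (silty sand): t_4 = 13.0 × 0.22 / 0.06468 = 44.22 d
Total t = Σ t_i = 107.8 days.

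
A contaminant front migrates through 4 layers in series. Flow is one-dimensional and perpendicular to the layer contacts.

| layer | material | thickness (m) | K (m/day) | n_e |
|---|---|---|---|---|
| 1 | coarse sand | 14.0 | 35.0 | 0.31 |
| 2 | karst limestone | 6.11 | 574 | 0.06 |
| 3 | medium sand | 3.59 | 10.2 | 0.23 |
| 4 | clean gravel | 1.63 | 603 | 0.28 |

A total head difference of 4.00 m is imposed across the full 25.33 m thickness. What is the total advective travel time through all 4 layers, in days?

With flow normal to the layers, continuity requires the same specific discharge q through every layer.
Σ(b_i/K_i) = 14.0/35.0 + 6.11/574 + 3.59/10.2 + 1.63/603 = 0.7653 d.
q = Δh / Σ(b_i/K_i) = 4.00 / 0.7653 = 5.227 m/day.
In each layer the seepage velocity is v_i = q/n_i, so the layer transit time is t_i = b_i·n_i / q:
  layer 1 (coarse sand): t_1 = 14.0 × 0.31 / 5.227 = 0.8304 d
  layer 2 (karst limestone): t_2 = 6.11 × 0.06 / 5.227 = 0.07014 d
  layer 3 (medium sand): t_3 = 3.59 × 0.23 / 5.227 = 0.1580 d
  layer 4 (clean gravel): t_4 = 1.63 × 0.28 / 5.227 = 0.08732 d
Total t = Σ t_i = 1.146 days.

1.15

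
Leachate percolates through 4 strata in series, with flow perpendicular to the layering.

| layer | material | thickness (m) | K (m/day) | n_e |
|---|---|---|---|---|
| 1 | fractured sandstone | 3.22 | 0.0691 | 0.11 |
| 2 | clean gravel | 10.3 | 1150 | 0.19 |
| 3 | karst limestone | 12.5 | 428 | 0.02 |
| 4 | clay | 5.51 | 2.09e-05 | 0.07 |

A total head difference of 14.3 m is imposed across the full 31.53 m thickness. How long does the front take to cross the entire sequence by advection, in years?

With flow normal to the layers, continuity requires the same specific discharge q through every layer.
Σ(b_i/K_i) = 3.22/0.0691 + 10.3/1150 + 12.5/428 + 5.51/2.09e-05 = 2.637e+05 d.
q = Δh / Σ(b_i/K_i) = 14.3 / 2.637e+05 = 5.423e-05 m/day.
In each layer the seepage velocity is v_i = q/n_i, so the layer transit time is t_i = b_i·n_i / q:
  layer 1 (fractured sandstone): t_1 = 3.22 × 0.11 / 5.423e-05 = 6531 d
  layer 2 (clean gravel): t_2 = 10.3 × 0.19 / 5.423e-05 = 36086 d
  layer 3 (karst limestone): t_3 = 12.5 × 0.02 / 5.423e-05 = 4610 d
  layer 4 (clay): t_4 = 5.51 × 0.07 / 5.423e-05 = 7112 d
Total t = Σ t_i = 54339 days = 148.8 years.

149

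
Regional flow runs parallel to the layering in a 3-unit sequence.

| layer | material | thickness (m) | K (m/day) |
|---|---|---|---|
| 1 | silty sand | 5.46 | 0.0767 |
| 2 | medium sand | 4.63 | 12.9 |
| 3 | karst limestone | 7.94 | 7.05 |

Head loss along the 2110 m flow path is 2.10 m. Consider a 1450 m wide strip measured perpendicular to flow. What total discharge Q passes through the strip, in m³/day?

Flow is parallel to layering, so each bed carries its own Darcy discharge and the transmissivities add.
Σ(K_i·b_i) = 0.0767×5.46 + 12.9×4.63 + 7.05×7.94 = 116.1 m²/day.
Hydraulic gradient i = Δh / L = 2.10 / 2110 = 0.0009953.
Q = Σ(K_i·b_i) · W · i = 116.1 × 1450 × 0.0009953 = 167.6 m³/day.

168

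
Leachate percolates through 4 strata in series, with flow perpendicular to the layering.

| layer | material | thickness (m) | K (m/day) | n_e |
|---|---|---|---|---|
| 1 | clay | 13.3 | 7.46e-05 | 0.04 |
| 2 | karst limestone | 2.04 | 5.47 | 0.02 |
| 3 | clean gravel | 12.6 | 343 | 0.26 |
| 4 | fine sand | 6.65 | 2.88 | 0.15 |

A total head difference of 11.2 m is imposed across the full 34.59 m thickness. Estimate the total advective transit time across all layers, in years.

With flow normal to the layers, continuity requires the same specific discharge q through every layer.
Σ(b_i/K_i) = 13.3/7.46e-05 + 2.04/5.47 + 12.6/343 + 6.65/2.88 = 1.783e+05 d.
q = Δh / Σ(b_i/K_i) = 11.2 / 1.783e+05 = 6.282e-05 m/day.
In each layer the seepage velocity is v_i = q/n_i, so the layer transit time is t_i = b_i·n_i / q:
  layer 1 (clay): t_1 = 13.3 × 0.04 / 6.282e-05 = 8469 d
  layer 2 (karst limestone): t_2 = 2.04 × 0.02 / 6.282e-05 = 649.5 d
  layer 3 (clean gravel): t_3 = 12.6 × 0.26 / 6.282e-05 = 52149 d
  layer 4 (fine sand): t_4 = 6.65 × 0.15 / 6.282e-05 = 15879 d
Total t = Σ t_i = 77146 days = 211.2 years.

211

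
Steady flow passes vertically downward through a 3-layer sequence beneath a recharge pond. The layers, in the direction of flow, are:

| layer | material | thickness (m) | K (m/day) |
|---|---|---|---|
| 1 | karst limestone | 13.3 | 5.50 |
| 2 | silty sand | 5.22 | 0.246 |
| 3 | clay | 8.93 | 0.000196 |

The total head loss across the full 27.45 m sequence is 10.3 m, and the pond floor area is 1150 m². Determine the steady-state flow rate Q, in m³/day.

0.260

Flow is perpendicular to layering, so the layers act in series and the equivalent K is the thickness-weighted harmonic mean.
Total thickness L = 13.3 + 5.22 + 8.93 = 27.45 m.
Σ(b_i/K_i) = 13.3/5.50 + 5.22/0.246 + 8.93/0.000196 = 45585 d.
K_eq = L / Σ(b_i/K_i) = 27.45 / 45585 = 0.0006022 m/day.
Q = K_eq · A · (Δh/L) = 0.0006022 × 1150 × (10.3/27.45) = 0.2598 m³/day.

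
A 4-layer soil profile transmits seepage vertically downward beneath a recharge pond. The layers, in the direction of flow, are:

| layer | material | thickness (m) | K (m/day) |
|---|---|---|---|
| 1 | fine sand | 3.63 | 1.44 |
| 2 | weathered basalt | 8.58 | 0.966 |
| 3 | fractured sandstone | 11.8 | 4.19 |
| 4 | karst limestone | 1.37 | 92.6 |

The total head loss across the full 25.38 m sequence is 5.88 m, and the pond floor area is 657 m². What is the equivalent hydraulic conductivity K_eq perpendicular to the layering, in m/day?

1.78

Flow is perpendicular to layering, so the layers act in series and the equivalent K is the thickness-weighted harmonic mean.
Total thickness L = 3.63 + 8.58 + 11.8 + 1.37 = 25.38 m.
Σ(b_i/K_i) = 3.63/1.44 + 8.58/0.966 + 11.8/4.19 + 1.37/92.6 = 14.23 d.
K_eq = L / Σ(b_i/K_i) = 25.38 / 14.23 = 1.783 m/day.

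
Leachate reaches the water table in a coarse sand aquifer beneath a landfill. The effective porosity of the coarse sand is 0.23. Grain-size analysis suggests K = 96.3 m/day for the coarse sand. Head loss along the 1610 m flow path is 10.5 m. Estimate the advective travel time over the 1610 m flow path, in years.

1.61

Hydraulic gradient i = Δh / L = 10.5 / 1610 = 0.006522.
Darcy flux q = K · i = 96.30 × 0.006522 = 0.6280 m/day.
Seepage velocity v = q / n_e = 0.6280 / 0.23 = 2.731 m/day.
Travel time t = L / v = 1610 / 2.731 = 589.6 days = 1.614 years.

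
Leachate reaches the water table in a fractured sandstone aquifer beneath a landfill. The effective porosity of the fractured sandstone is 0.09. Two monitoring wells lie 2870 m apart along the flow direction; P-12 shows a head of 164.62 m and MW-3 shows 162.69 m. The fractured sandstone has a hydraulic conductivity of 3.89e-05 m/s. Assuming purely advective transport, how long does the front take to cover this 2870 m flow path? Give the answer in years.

313

Convert K: 3.89e-05 m/s × 86400 = 3.361 m/day.
Hydraulic gradient i = (164.62 − 162.69) / 2870 = 1.93 / 2870 = 0.0006725.
Darcy flux q = K · i = 3.361 × 0.0006725 = 0.002260 m/day.
Seepage velocity v = q / n_e = 0.002260 / 0.09 = 0.02511 m/day.
Travel time t = L / v = 2870 / 0.02511 = 1.143e+05 days = 312.9 years.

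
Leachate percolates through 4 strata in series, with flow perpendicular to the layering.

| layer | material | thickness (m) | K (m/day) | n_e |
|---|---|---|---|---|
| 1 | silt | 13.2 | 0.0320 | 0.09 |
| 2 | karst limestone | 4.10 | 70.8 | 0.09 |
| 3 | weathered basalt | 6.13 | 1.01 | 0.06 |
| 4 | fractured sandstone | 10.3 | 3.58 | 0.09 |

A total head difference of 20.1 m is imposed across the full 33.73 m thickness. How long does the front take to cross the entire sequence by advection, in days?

With flow normal to the layers, continuity requires the same specific discharge q through every layer.
Σ(b_i/K_i) = 13.2/0.0320 + 4.10/70.8 + 6.13/1.01 + 10.3/3.58 = 421.5 d.
q = Δh / Σ(b_i/K_i) = 20.1 / 421.5 = 0.04769 m/day.
In each layer the seepage velocity is v_i = q/n_i, so the layer transit time is t_i = b_i·n_i / q:
  layer 1 (silt): t_1 = 13.2 × 0.09 / 0.04769 = 24.91 d
  layer 2 (karst limestone): t_2 = 4.10 × 0.09 / 0.04769 = 7.738 d
  layer 3 (weathered basalt): t_3 = 6.13 × 0.06 / 0.04769 = 7.713 d
  layer 4 (fractured sandstone): t_4 = 10.3 × 0.09 / 0.04769 = 19.44 d
Total t = Σ t_i = 59.80 days.

59.8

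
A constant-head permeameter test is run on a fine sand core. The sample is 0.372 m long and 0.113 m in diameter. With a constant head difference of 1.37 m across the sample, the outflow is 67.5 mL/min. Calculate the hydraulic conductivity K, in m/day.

Cross-sectional area A = π·(d/2)² = π × (0.113/2)² = 0.01003 m².
Convert discharge: 67.5 mL/min = 1.125e-06 m³/s.
Darcy's law rearranged: K = Q·L / (A·Δh) = 1.125e-06 × 0.372 / (0.01003 × 1.37) = 3.046e-05 m/s = 2.632 m/day.

2.63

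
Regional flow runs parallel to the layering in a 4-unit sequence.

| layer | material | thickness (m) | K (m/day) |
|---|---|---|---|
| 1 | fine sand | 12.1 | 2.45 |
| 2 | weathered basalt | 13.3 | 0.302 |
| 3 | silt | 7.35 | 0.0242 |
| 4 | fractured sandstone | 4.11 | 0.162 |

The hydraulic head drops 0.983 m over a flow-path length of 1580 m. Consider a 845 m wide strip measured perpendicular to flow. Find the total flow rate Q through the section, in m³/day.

Flow is parallel to layering, so each bed carries its own Darcy discharge and the transmissivities add.
Σ(K_i·b_i) = 2.45×12.1 + 0.302×13.3 + 0.0242×7.35 + 0.162×4.11 = 34.51 m²/day.
Hydraulic gradient i = Δh / L = 0.983 / 1580 = 0.0006222.
Q = Σ(K_i·b_i) · W · i = 34.51 × 845 × 0.0006222 = 18.14 m³/day.

18.1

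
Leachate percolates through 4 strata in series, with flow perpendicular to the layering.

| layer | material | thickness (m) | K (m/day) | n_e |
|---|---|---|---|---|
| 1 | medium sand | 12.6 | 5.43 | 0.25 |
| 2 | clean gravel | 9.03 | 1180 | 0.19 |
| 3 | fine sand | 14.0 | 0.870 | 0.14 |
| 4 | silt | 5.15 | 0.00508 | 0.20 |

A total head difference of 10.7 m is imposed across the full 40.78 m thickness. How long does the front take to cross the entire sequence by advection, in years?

2.07

With flow normal to the layers, continuity requires the same specific discharge q through every layer.
Σ(b_i/K_i) = 12.6/5.43 + 9.03/1180 + 14.0/0.870 + 5.15/0.00508 = 1032 d.
q = Δh / Σ(b_i/K_i) = 10.7 / 1032 = 0.01037 m/day.
In each layer the seepage velocity is v_i = q/n_i, so the layer transit time is t_i = b_i·n_i / q:
  layer 1 (medium sand): t_1 = 12.6 × 0.25 / 0.01037 = 303.9 d
  layer 2 (clean gravel): t_2 = 9.03 × 0.19 / 0.01037 = 165.5 d
  layer 3 (fine sand): t_3 = 14.0 × 0.14 / 0.01037 = 189.1 d
  layer 4 (silt): t_4 = 5.15 × 0.20 / 0.01037 = 99.36 d
Total t = Σ t_i = 757.8 days = 2.075 years.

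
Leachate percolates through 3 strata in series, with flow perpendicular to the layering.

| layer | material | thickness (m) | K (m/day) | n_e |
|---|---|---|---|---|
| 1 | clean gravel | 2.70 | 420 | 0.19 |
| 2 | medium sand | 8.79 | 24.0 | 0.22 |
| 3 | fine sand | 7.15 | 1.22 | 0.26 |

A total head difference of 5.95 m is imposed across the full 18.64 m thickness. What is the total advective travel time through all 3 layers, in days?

4.51

With flow normal to the layers, continuity requires the same specific discharge q through every layer.
Σ(b_i/K_i) = 2.70/420 + 8.79/24.0 + 7.15/1.22 = 6.233 d.
q = Δh / Σ(b_i/K_i) = 5.95 / 6.233 = 0.9545 m/day.
In each layer the seepage velocity is v_i = q/n_i, so the layer transit time is t_i = b_i·n_i / q:
  layer 1 (clean gravel): t_1 = 2.70 × 0.19 / 0.9545 = 0.5374 d
  layer 2 (medium sand): t_2 = 8.79 × 0.22 / 0.9545 = 2.026 d
  layer 3 (fine sand): t_3 = 7.15 × 0.26 / 0.9545 = 1.948 d
Total t = Σ t_i = 4.511 days.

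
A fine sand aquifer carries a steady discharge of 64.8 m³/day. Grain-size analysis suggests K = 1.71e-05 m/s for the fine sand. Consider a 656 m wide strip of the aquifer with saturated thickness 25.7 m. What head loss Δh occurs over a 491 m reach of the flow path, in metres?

Convert K: 1.71e-05 m/s × 86400 = 1.477 m/day.
Cross-sectional area A = 656 × 25.7 = 16859 m².
From Q = K·A·i, i = Q / (K·A) = 64.8 / (1.477 × 16859) = 0.002602.
Head loss Δh = i · L = 0.002602 × 491 = 1.277 m.

1.28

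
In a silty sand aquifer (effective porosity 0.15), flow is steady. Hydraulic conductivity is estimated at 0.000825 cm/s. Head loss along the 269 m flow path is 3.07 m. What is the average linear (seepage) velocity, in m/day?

0.0542

Convert K: 0.000825 cm/s × 864 = 0.7128 m/day.
Hydraulic gradient i = Δh / L = 3.07 / 269 = 0.01141.
Darcy flux q = K · i = 0.7128 × 0.01141 = 0.008135 m/day.
Seepage velocity v = q / n_e = 0.008135 / 0.15 = 0.05423 m/day.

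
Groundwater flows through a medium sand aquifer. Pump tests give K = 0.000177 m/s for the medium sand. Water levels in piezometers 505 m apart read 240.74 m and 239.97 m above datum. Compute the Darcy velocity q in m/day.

0.0233

Convert K: 0.000177 m/s × 86400 = 15.29 m/day.
Hydraulic gradient i = (240.74 − 239.97) / 505 = 0.77 / 505 = 0.001525.
Specific discharge q = K · i = 15.29 × 0.001525 = 0.02332 m/day.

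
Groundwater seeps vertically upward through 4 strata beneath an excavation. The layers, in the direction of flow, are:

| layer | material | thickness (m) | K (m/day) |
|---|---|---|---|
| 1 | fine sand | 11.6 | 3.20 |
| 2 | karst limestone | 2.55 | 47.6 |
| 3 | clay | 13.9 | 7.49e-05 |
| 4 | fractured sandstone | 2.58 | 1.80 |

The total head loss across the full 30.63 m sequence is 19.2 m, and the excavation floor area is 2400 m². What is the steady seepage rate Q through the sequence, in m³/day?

Flow is perpendicular to layering, so the layers act in series and the equivalent K is the thickness-weighted harmonic mean.
Total thickness L = 11.6 + 2.55 + 13.9 + 2.58 = 30.63 m.
Σ(b_i/K_i) = 11.6/3.20 + 2.55/47.6 + 13.9/7.49e-05 + 2.58/1.80 = 1.856e+05 d.
K_eq = L / Σ(b_i/K_i) = 30.63 / 1.856e+05 = 0.0001650 m/day.
Q = K_eq · A · (Δh/L) = 0.0001650 × 2400 × (19.2/30.63) = 0.2483 m³/day.

0.248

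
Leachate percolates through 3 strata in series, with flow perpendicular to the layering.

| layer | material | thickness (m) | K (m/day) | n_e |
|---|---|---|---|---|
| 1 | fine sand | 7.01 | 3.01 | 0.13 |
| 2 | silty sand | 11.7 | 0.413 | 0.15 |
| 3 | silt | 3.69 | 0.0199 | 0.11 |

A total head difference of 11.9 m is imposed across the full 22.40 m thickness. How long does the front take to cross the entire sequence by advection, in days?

55.8

With flow normal to the layers, continuity requires the same specific discharge q through every layer.
Σ(b_i/K_i) = 7.01/3.01 + 11.7/0.413 + 3.69/0.0199 = 216.1 d.
q = Δh / Σ(b_i/K_i) = 11.9 / 216.1 = 0.05507 m/day.
In each layer the seepage velocity is v_i = q/n_i, so the layer transit time is t_i = b_i·n_i / q:
  layer 1 (fine sand): t_1 = 7.01 × 0.13 / 0.05507 = 16.55 d
  layer 2 (silty sand): t_2 = 11.7 × 0.15 / 0.05507 = 31.87 d
  layer 3 (silt): t_3 = 3.69 × 0.11 / 0.05507 = 7.371 d
Total t = Σ t_i = 55.79 days.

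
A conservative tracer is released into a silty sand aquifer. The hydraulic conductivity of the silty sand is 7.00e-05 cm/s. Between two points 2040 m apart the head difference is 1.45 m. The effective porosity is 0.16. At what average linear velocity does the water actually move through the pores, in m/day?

0.000269

Convert K: 7.00e-05 cm/s × 864 = 0.06048 m/day.
Hydraulic gradient i = Δh / L = 1.45 / 2040 = 0.0007108.
Darcy flux q = K · i = 0.06048 × 0.0007108 = 4.299e-05 m/day.
Seepage velocity v = q / n_e = 4.299e-05 / 0.16 = 0.0002687 m/day.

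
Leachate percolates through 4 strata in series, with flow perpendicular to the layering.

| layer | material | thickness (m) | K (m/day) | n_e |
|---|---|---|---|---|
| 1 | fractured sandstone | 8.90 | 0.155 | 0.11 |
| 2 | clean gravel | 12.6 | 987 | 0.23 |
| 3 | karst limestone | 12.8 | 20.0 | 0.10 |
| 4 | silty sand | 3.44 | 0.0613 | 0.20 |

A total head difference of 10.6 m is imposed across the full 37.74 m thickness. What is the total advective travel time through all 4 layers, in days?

63.0

With flow normal to the layers, continuity requires the same specific discharge q through every layer.
Σ(b_i/K_i) = 8.90/0.155 + 12.6/987 + 12.8/20.0 + 3.44/0.0613 = 114.2 d.
q = Δh / Σ(b_i/K_i) = 10.6 / 114.2 = 0.09283 m/day.
In each layer the seepage velocity is v_i = q/n_i, so the layer transit time is t_i = b_i·n_i / q:
  layer 1 (fractured sandstone): t_1 = 8.90 × 0.11 / 0.09283 = 10.55 d
  layer 2 (clean gravel): t_2 = 12.6 × 0.23 / 0.09283 = 31.22 d
  layer 3 (karst limestone): t_3 = 12.8 × 0.10 / 0.09283 = 13.79 d
  layer 4 (silty sand): t_4 = 3.44 × 0.20 / 0.09283 = 7.412 d
Total t = Σ t_i = 62.97 days.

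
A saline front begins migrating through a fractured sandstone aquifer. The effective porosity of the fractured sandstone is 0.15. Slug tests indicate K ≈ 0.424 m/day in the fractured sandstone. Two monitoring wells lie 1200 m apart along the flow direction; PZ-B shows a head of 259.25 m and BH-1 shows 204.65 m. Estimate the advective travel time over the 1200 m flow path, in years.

Hydraulic gradient i = (259.25 − 204.65) / 1200 = 54.6 / 1200 = 0.04550.
Darcy flux q = K · i = 0.4240 × 0.04550 = 0.01929 m/day.
Seepage velocity v = q / n_e = 0.01929 / 0.15 = 0.1286 m/day.
Travel time t = L / v = 1200 / 0.1286 = 9330 days = 25.54 years.

25.5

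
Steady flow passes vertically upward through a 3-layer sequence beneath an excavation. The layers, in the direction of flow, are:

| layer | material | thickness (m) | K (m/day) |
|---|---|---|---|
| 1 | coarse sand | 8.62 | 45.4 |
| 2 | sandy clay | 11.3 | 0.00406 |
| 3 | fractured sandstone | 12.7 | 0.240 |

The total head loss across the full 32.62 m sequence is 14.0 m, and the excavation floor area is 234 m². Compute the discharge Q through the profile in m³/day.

1.16

Flow is perpendicular to layering, so the layers act in series and the equivalent K is the thickness-weighted harmonic mean.
Total thickness L = 8.62 + 11.3 + 12.7 = 32.62 m.
Σ(b_i/K_i) = 8.62/45.4 + 11.3/0.00406 + 12.7/0.240 = 2836 d.
K_eq = L / Σ(b_i/K_i) = 32.62 / 2836 = 0.01150 m/day.
Q = K_eq · A · (Δh/L) = 0.01150 × 234 × (14.0/32.62) = 1.155 m³/day.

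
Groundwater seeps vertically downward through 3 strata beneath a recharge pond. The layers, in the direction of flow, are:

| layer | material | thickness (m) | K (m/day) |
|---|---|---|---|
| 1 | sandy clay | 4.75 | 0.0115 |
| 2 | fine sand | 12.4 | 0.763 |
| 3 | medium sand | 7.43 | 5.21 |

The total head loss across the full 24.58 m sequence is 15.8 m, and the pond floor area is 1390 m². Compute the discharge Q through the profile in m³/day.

51.0

Flow is perpendicular to layering, so the layers act in series and the equivalent K is the thickness-weighted harmonic mean.
Total thickness L = 4.75 + 12.4 + 7.43 = 24.58 m.
Σ(b_i/K_i) = 4.75/0.0115 + 12.4/0.763 + 7.43/5.21 = 430.7 d.
K_eq = L / Σ(b_i/K_i) = 24.58 / 430.7 = 0.05707 m/day.
Q = K_eq · A · (Δh/L) = 0.05707 × 1390 × (15.8/24.58) = 50.99 m³/day.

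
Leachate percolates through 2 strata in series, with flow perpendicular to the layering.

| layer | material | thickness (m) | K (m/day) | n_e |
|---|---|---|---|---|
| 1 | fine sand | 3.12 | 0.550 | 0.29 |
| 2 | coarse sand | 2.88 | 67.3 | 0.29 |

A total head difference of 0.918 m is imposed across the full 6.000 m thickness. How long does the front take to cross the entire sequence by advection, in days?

10.8

With flow normal to the layers, continuity requires the same specific discharge q through every layer.
Σ(b_i/K_i) = 3.12/0.550 + 2.88/67.3 = 5.716 d.
q = Δh / Σ(b_i/K_i) = 0.918 / 5.716 = 0.1606 m/day.
In each layer the seepage velocity is v_i = q/n_i, so the layer transit time is t_i = b_i·n_i / q:
  layer 1 (fine sand): t_1 = 3.12 × 0.29 / 0.1606 = 5.633 d
  layer 2 (coarse sand): t_2 = 2.88 × 0.29 / 0.1606 = 5.200 d
Total t = Σ t_i = 10.83 days.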